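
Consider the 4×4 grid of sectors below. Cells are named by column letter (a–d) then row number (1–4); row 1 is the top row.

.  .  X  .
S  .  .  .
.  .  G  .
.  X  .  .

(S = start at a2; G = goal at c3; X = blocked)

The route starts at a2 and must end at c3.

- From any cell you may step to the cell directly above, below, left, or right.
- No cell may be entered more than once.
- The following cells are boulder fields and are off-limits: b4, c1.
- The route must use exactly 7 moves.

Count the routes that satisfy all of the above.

3

Need simple routes of exactly 7 moves from a2 to c3 (Manhattan distance 3, so 2 moves are spent on a detour and 2 undoing it).
Enumerating: a2 a1 b1 b2 c2 d2 d3 c3 | a2 a3 b3 b2 c2 d2 d3 c3 | a2 b2 c2 d2 d3 d4 c4 c3.
That gives 3 routes.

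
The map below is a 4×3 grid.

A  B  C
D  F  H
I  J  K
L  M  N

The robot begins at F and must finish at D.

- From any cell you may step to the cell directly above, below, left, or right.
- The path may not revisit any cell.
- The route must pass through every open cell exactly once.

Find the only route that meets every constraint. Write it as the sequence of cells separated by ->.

F -> J -> I -> L -> M -> N -> K -> H -> C -> B -> A -> D

Need to visit all 12 open cells exactly once, starting at F and ending at D.
Cell N has only two open neighbours (K and M), so the path must pass straight through it: one of those is the cell it's entered from and the other is where it exits.
Route from F: down 1 to J, left 1 to I, down 1 to L, right 2 to N, up 3 to C, left 2 to A, down 1 to D — 11 moves in all.
Check: all 12 open cells covered.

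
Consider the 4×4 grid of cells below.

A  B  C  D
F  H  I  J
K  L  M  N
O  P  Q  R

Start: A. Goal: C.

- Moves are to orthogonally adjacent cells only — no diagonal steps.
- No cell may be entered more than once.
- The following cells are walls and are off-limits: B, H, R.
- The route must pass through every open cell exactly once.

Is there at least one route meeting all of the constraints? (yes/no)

no

Colour the cells like a checkerboard: each orthogonal step flips colour, so a Hamiltonian route alternates colours. Here there are 6 cells of one colour and 7 of the other, with start on the same colour as the goal — the counts and endpoints can't be arranged into an alternating sequence of length 13, so no Hamiltonian route exists.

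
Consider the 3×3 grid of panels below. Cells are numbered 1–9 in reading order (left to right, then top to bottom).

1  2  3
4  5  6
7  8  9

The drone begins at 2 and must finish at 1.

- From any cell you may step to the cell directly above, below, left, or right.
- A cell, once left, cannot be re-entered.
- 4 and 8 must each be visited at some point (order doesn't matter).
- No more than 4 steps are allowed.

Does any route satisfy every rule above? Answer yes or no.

Even ignoring the no-revisit rule, getting from 2 to 1, taking the cheapest ordering 2 → 8 → 4 → 1 needs at least 2 + 2 + 1 = 5 moves (Manhattan distance per leg), which exceeds the 4-move limit.

no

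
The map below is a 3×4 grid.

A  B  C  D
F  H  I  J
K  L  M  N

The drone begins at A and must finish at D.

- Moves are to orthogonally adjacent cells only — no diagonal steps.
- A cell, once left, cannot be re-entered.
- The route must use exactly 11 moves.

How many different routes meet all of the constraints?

Need simple routes of exactly 11 moves from A to D (Manhattan distance 3, so 4 moves are spent on a detour and 4 undoing it).
Enumerating: A F K L H B C I M N J D | A F K L M N J I H B C D | A B H F K L M N J I C D | A B C I H F K L M N J D.
That gives 4 routes.

4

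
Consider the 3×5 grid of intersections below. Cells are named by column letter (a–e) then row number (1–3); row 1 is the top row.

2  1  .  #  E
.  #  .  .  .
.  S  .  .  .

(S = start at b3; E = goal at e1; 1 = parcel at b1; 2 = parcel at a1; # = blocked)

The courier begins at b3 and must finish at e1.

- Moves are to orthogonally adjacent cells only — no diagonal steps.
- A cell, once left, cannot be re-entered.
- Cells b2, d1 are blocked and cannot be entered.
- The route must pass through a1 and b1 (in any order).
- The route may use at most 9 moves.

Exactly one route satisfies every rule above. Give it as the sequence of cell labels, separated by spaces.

Any route must reach a1 and b1 and still end at e1 within 9 moves, so the order of the required stops is forced.
Route from b3: left 1 to a3, up 2 to a1, right 2 to c1, down 1 to c2, right 2 to e2, up 1 to e1 — 9 moves in all.
Check: all required cells visited; 9 ≤ 9 moves.

b3 a3 a2 a1 b1 c1 c2 d2 e2 e1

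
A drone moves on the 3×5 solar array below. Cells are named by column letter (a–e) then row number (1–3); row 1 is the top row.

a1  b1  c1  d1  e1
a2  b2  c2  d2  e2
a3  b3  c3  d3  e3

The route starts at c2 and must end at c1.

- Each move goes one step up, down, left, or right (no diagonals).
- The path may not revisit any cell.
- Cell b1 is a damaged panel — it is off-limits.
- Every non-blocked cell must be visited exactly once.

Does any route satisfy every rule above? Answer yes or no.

Cell a1 has only one open neighbour but is neither the start nor the goal, so a Hamiltonian route would have to both enter and leave it through the same neighbour — impossible without revisiting.

no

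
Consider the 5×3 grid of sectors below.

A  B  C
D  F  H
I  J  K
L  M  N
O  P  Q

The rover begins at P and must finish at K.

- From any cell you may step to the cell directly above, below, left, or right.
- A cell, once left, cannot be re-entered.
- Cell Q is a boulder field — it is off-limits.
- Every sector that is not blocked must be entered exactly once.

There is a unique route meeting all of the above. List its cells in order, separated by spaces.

Need to visit all 14 open cells exactly once, starting at P and ending at K.
Cell C has only two open neighbours (H and B), so the path must pass straight through it: one of those is the cell it's entered from and the other is where it exits.
Route from P: left to O, 4× up (reaching A), 2× right (reaching C), down to H, left to F, 2× down (reaching M), right to N, up to K — 13 moves in all.
Check: all 14 open cells covered.

P O L I D A B C H F J M N K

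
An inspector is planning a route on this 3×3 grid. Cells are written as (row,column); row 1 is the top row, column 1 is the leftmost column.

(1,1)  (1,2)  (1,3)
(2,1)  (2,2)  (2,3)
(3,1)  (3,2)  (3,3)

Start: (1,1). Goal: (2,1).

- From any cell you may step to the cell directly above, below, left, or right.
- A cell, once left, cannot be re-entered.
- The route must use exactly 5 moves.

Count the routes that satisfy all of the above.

Need simple routes of exactly 5 moves from (1,1) to (2,1) (Manhattan distance 1, so 2 moves are spent on a detour and 2 undoing it).
Enumerating: (1,1) (1,2) (2,2) (3,2) (3,1) (2,1) | (1,1) (1,2) (1,3) (2,3) (2,2) (2,1).
That gives 2 routes.

2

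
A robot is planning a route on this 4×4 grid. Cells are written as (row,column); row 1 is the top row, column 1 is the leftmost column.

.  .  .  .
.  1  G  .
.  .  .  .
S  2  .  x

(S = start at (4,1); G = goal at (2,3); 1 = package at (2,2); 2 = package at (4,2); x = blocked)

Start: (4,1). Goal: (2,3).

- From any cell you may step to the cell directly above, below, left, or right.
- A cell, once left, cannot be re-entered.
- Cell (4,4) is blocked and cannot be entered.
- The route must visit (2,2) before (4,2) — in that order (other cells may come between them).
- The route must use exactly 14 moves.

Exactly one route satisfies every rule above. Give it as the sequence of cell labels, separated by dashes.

The waypoints must appear in the order (2,2), (4,2), with no cell reused.
Route from (4,1): 3× up (reaching (1,1)), right to (1,2), 3× down (reaching (4,2)), right to (4,3), up to (3,3), right to (3,4), 2× up (reaching (1,4)), left to (1,3), down to (2,3) — 14 moves in all.
Check: order respected (1 at step 5, 2 at step 7); 14 moves as required.

(4,1) - (3,1) - (2,1) - (1,1) - (1,2) - (2,2) - (3,2) - (4,2) - (4,3) - (3,3) - (3,4) - (2,4) - (1,4) - (1,3) - (2,3)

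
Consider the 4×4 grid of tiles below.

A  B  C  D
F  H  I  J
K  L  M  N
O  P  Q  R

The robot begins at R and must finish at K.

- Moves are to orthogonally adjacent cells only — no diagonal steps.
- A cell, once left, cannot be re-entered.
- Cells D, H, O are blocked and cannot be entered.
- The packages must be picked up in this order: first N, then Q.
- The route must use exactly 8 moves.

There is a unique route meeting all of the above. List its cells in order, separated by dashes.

R - N - J - I - M - Q - P - L - K

The waypoints must appear in the order N, Q, with no cell reused.
Route from R: up 2 to J, left 1 to I, down 2 to Q, left 1 to P, up 1 to L, left 1 to K — 8 moves in all.
Check: order respected (N at step 1, Q at step 5); 8 moves as required.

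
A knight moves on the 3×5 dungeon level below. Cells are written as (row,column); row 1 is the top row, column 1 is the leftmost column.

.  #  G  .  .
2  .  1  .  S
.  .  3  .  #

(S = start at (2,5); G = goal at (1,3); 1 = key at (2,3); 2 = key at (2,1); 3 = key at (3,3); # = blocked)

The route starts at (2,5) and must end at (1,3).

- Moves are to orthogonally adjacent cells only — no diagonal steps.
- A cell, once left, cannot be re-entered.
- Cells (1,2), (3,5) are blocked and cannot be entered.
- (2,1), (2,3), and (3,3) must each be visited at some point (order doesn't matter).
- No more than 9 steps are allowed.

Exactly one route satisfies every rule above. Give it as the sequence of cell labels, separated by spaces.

(2,5) (2,4) (3,4) (3,3) (3,2) (3,1) (2,1) (2,2) (2,3) (1,3)

The 9-move cap with required stops at (2,1), (2,3), (3,3) leaves no slack for detours.
Route from (2,5): left 1 to (2,4), down 1 to (3,4), left 3 to (3,1), up 1 to (2,1), right 2 to (2,3), up 1 to (1,3) — 9 moves in all.
Check: all required cells visited; 9 ≤ 9 moves.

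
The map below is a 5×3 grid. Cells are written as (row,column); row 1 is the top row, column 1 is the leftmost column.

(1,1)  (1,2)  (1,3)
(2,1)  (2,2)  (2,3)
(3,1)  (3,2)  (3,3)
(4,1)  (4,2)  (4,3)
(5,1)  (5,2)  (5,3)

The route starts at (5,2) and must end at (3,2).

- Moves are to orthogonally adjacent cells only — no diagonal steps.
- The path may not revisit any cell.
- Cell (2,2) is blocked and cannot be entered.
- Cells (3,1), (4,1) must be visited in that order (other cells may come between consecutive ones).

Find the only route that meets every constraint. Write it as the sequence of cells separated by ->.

(5,2) -> (5,3) -> (4,3) -> (3,3) -> (2,3) -> (1,3) -> (1,2) -> (1,1) -> (2,1) -> (3,1) -> (4,1) -> (4,2) -> (3,2)

The waypoints must appear in the order (3,1), (4,1), with no cell reused.
Route from (5,2): right to (5,3), 4× up (reaching (1,3)), 2× left (reaching (1,1)), 3× down (reaching (4,1)), right to (4,2), up to (3,2) — 12 moves in all.
Check: order respected ((3,1) at step 9, (4,1) at step 10).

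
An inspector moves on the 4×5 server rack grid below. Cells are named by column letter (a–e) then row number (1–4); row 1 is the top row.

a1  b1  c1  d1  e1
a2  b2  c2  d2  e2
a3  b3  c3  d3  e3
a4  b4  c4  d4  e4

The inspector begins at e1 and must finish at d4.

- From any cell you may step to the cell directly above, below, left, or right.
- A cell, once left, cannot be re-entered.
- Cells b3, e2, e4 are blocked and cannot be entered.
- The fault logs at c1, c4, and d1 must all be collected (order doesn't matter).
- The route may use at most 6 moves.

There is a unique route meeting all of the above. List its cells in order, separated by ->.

e1 -> d1 -> c1 -> c2 -> c3 -> c4 -> d4

The 6-move cap with required stops at c1, c4, d1 leaves no slack for detours.
Route from e1: 2× left (reaching c1), 3× down (reaching c4), right to d4 — 6 moves in all.
Check: all required cells visited; 6 ≤ 6 moves.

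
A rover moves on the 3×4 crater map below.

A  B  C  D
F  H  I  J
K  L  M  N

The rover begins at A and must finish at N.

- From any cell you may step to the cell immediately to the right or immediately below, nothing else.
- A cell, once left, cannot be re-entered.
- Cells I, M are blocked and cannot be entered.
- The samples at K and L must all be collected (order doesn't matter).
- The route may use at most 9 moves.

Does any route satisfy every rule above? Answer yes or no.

Right/down moves force the required cells to be taken in the order K, L. Every right/down route from L to N runs into a blocked cell, so that leg cannot be completed.

no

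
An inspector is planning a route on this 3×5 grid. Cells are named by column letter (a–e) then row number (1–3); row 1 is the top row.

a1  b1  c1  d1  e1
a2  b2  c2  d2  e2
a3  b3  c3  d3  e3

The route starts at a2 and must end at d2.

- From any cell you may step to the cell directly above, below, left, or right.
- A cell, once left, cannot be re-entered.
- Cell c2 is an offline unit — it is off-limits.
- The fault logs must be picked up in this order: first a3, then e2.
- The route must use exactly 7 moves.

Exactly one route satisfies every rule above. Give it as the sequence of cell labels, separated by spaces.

a2 a3 b3 c3 d3 e3 e2 d2

The waypoints must appear in the order a3, e2, with no cell reused.
Route from a2: down 1 to a3, right 4 to e3, up 1 to e2, left 1 to d2 — 7 moves in all.
Check: order respected (a3 at step 1, e2 at step 6); 7 moves as required.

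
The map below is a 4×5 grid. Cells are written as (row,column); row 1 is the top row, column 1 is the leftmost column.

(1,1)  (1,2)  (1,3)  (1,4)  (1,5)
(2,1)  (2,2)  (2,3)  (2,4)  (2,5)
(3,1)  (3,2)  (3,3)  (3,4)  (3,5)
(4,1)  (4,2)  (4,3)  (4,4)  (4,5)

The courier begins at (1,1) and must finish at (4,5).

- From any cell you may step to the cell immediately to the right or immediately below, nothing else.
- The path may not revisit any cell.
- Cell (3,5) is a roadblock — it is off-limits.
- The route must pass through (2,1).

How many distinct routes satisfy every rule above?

10

A right/down-only route from (1,1) to (4,5) makes exactly 3 down-moves and 4 right-moves in some order.
With no other constraints that would be C(7,3) = 35 routes.
Split at (2,1) and multiply the segment counts (each segment already excludes blocked cells): (1,1)→(2,1): 1; (2,1)→(4,5): 10; product = 10.
That gives 10 routes.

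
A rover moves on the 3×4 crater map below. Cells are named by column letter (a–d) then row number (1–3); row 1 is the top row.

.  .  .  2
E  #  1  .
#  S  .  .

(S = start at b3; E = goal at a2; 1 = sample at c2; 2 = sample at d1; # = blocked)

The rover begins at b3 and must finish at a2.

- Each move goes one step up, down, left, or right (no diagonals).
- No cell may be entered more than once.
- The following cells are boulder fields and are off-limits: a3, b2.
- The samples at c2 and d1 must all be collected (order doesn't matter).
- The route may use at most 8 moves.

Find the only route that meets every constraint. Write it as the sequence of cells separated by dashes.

The 8-move cap with required stops at c2, d1 leaves no slack for detours.
Route from b3: right 1 to c3, up 1 to c2, right 1 to d2, up 1 to d1, left 3 to a1, down 1 to a2 — 8 moves in all.
Check: all required cells visited; 8 ≤ 8 moves.

b3 - c3 - c2 - d2 - d1 - c1 - b1 - a1 - a2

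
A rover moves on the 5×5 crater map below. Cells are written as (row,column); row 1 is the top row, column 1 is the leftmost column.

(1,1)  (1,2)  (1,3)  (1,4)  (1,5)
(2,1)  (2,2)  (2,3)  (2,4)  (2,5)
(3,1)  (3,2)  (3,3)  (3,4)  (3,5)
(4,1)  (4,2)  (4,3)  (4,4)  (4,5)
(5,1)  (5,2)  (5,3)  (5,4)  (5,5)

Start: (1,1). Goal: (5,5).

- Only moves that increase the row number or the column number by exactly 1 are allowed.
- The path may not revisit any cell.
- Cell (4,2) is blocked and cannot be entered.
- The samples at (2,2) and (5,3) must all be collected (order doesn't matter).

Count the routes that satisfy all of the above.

A right/down-only route from (1,1) to (5,5) makes exactly 4 down-moves and 4 right-moves in some order.
With no other constraints that would be C(8,4) = 70 routes.
A monotone route can only reach the required cells in the order (2,2), (5,3), so split there and multiply the segment counts (each segment already excludes blocked cells): (1,1)→(2,2): 2; (2,2)→(5,3): 2; (5,3)→(5,5): 1; product = 4.
That gives 4 routes.

4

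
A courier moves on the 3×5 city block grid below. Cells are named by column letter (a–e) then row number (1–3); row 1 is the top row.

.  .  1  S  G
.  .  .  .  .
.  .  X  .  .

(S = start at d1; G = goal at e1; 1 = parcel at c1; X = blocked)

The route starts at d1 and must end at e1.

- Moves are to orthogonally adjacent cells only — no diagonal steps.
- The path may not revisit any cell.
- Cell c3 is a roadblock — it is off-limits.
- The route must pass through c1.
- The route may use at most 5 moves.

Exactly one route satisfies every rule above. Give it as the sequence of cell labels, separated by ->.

The budget equals the shortest possible length, so every move has to be on a shortest route through the required cells.
Route from d1: left 1 to c1, down 1 to c2, right 2 to e2, up 1 to e1 — 5 moves in all.
Check: all required cells visited; 5 ≤ 5 moves.

d1 -> c1 -> c2 -> d2 -> e2 -> e1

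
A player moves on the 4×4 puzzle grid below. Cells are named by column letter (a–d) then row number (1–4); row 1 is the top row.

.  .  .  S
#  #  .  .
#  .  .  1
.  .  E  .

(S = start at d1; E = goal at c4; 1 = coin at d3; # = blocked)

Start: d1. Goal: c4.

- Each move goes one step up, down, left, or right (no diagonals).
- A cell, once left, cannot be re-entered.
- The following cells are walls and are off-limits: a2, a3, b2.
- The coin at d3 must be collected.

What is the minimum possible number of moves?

Any route passes through d3 somewhere between d1 and c4. Summing Manhattan distances along the two legs (d1 → d3 → c4) gives a lower bound of 2 + 2 = 4 moves.
A route of 4 moves achieves this: d1 → d2 → d3 → d4 → c4.
Since 4 matches the lower bound, it is optimal.

4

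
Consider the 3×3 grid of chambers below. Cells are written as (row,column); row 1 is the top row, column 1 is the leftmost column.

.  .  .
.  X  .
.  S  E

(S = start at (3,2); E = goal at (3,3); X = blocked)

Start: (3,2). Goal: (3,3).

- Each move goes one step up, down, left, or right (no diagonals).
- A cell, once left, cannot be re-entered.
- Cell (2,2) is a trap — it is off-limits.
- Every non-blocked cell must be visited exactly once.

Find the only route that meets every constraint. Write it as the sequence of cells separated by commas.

Need to visit all 8 open cells exactly once, starting at (3,2) and ending at (3,3).
Cell (3,1) has only two open neighbours ((2,1) and (3,2)), so the path must pass straight through it: one of those is the cell it's entered from and the other is where it exits.
Route from (3,2): left to (3,1), 2× up (reaching (1,1)), 2× right (reaching (1,3)), 2× down (reaching (3,3)) — 7 moves in all.
Check: all 8 open cells covered.

(3,2), (3,1), (2,1), (1,1), (1,2), (1,3), (2,3), (3,3)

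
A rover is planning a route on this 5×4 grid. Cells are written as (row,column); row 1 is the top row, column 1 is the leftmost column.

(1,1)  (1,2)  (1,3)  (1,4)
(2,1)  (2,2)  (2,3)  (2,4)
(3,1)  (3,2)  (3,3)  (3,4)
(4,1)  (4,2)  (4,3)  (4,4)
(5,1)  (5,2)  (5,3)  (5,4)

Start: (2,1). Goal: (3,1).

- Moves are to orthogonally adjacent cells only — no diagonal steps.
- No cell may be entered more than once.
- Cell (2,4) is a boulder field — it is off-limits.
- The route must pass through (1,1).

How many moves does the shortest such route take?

5

Any route passes through (1,1) somewhere between (2,1) and (3,1). Summing Manhattan distances along the two legs ((2,1) → (1,1) → (3,1)) gives a lower bound of 1 + 2 = 3 moves.
The shortest route satisfying every rule uses 5 moves: (2,1) → (1,1) → (1,2) → (2,2) → (3,2) → (3,1).
The no-revisit rule (legs can't share cells) pushes the minimum above the 3-move bound; an exhaustive check rules out every length from 3 to 4, leaving 5 as the minimum.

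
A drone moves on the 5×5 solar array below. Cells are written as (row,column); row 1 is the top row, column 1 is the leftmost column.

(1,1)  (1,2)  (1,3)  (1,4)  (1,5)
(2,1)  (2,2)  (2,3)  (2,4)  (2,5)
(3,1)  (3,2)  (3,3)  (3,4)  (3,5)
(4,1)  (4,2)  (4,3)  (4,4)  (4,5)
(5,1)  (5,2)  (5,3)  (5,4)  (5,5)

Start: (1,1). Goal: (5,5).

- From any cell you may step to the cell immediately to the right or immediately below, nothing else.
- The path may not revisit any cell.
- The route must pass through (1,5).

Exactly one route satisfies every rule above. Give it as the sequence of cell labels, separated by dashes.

Moves only go right or down, so the column and row indices never decrease.
Route from (1,1): 4× right (reaching (1,5)), 4× down (reaching (5,5)) — 8 moves in all.
Check: all required cells visited.

(1,1) - (1,2) - (1,3) - (1,4) - (1,5) - (2,5) - (3,5) - (4,5) - (5,5)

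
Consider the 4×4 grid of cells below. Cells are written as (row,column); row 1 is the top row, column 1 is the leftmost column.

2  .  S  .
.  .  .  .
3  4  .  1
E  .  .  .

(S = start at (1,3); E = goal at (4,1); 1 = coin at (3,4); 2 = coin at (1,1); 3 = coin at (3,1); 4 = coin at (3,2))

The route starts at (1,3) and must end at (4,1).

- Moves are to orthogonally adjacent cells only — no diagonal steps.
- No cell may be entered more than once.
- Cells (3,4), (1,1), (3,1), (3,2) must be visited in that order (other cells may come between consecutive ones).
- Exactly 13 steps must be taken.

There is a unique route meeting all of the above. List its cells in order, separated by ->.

(1,3) -> (1,4) -> (2,4) -> (3,4) -> (3,3) -> (2,3) -> (2,2) -> (1,2) -> (1,1) -> (2,1) -> (3,1) -> (3,2) -> (4,2) -> (4,1)

The waypoints must appear in the order (3,4), (1,1), (3,1), (3,2), with no cell reused.
Route from (1,3): right 1 to (1,4), down 2 to (3,4), left 1 to (3,3), up 1 to (2,3), left 1 to (2,2), up 1 to (1,2), left 1 to (1,1), down 2 to (3,1), right 1 to (3,2), down 1 to (4,2), left 1 to (4,1) — 13 moves in all.
Check: order respected (1 at step 3, 2 at step 8, 3 at step 10, 4 at step 11); 13 moves as required.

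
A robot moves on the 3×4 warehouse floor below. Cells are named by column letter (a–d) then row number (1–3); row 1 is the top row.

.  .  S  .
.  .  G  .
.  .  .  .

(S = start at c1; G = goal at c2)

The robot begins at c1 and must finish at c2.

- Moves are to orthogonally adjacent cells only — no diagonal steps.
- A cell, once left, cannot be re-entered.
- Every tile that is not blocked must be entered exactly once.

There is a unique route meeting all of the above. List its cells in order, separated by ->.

Need to visit all 12 open cells exactly once, starting at c1 and ending at c2.
Route from c1: right to d1, 2× down (reaching d3), 3× left (reaching a3), 2× up (reaching a1), right to b1, down to b2, right to c2 — 11 moves in all.
Check: all 12 open cells covered.

c1 -> d1 -> d2 -> d3 -> c3 -> b3 -> a3 -> a2 -> a1 -> b1 -> b2 -> c2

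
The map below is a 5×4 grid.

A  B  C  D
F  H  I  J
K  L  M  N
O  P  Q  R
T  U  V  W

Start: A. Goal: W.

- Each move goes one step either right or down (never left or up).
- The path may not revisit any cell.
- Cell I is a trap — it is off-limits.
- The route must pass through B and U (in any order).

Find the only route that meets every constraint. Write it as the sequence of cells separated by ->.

Moves only go right or down, so the column and row indices never decrease.
Route from A: right to B, 4× down (reaching U), 2× right (reaching W) — 7 moves in all.
Check: all required cells visited.

A -> B -> H -> L -> P -> U -> V -> W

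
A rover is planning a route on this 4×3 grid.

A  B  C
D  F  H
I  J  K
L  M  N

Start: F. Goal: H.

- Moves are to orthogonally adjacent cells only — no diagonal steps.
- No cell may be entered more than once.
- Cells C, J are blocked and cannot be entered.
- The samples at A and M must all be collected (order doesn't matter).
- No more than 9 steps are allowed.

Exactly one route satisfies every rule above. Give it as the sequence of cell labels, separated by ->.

F -> B -> A -> D -> I -> L -> M -> N -> K -> H

The budget equals the shortest possible length, so every move has to be on a shortest route through the required cells.
Route from F: up 1 to B, left 1 to A, down 3 to L, right 2 to N, up 2 to H — 9 moves in all.
Check: all required cells visited; 9 ≤ 9 moves.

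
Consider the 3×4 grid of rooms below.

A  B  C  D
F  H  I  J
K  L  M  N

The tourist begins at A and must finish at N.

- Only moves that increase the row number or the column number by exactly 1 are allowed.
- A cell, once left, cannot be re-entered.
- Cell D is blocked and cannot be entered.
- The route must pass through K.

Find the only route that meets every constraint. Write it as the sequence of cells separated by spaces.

Moves only go right or down, so the column and row indices never decrease.
Route from A: down 2 to K, right 3 to N — 5 moves in all.
Check: all required cells visited.

A F K L M N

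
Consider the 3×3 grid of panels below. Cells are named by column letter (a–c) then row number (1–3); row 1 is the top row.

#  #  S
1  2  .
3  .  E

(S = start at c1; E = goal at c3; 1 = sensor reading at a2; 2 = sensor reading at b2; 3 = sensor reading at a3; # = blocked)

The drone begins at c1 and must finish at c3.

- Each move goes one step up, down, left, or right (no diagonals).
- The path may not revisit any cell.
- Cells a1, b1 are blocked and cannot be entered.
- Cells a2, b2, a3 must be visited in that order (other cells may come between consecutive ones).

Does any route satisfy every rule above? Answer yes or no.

no

Ignoring the required order, 1 revisit-free route from c1 to c3 passes through all of a2, b2, and a3; the waypoint orders that occur are b2 → a2 → a3 (1) — never a2 → b2 → a3.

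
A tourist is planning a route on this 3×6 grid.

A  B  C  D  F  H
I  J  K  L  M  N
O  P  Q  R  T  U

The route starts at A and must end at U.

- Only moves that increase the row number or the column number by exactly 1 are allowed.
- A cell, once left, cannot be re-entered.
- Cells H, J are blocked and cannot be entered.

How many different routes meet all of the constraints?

10

A right/down-only route from A to U makes exactly 2 down-moves and 5 right-moves in some order.
With no other constraints that would be C(7,2) = 21 routes.
Subtract routes through each blocked cell (inclusion–exclusion for overlaps): − through H: 1 − through J: 10 → 10.
That gives 10 routes.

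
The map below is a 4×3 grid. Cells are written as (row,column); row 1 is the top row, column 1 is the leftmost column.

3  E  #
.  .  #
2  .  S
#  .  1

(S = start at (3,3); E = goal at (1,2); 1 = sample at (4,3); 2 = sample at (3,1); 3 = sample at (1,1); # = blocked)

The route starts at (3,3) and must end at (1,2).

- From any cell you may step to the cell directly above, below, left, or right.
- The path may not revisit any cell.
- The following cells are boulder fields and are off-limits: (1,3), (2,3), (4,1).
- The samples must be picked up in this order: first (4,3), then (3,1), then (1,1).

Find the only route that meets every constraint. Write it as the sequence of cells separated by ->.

The waypoints must appear in the order (4,3), (3,1), (1,1), with no cell reused.
Route from (3,3): down 1 to (4,3), left 1 to (4,2), up 1 to (3,2), left 1 to (3,1), up 2 to (1,1), right 1 to (1,2) — 7 moves in all.
Check: order respected (1 at step 1, 2 at step 4, 3 at step 6).

(3,3) -> (4,3) -> (4,2) -> (3,2) -> (3,1) -> (2,1) -> (1,1) -> (1,2)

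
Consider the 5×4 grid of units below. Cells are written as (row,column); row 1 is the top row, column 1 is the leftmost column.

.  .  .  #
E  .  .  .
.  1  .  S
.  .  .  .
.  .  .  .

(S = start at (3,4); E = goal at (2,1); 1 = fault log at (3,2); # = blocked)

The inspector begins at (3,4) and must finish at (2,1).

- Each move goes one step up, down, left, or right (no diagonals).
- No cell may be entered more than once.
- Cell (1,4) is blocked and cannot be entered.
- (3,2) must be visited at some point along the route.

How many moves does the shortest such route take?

Any route passes through (3,2) somewhere between (3,4) and (2,1). Summing Manhattan distances along the two legs ((3,4) → (3,2) → (2,1)) gives a lower bound of 2 + 2 = 4 moves.
A route of 4 moves achieves this: (3,4) → (3,3) → (3,2) → (2,2) → (2,1).
Since 4 matches the lower bound, it is optimal.

4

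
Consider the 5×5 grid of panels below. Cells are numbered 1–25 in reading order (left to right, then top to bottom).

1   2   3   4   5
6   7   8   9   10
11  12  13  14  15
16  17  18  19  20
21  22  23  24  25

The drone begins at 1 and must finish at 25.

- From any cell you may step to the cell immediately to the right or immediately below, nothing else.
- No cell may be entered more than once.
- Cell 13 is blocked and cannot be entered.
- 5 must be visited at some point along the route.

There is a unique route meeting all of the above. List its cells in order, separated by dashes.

Moves only go right or down, so the column and row indices never decrease.
Route from 1: 4× right (reaching 5), 4× down (reaching 25) — 8 moves in all.
Check: all required cells visited.

1 - 2 - 3 - 4 - 5 - 10 - 15 - 20 - 25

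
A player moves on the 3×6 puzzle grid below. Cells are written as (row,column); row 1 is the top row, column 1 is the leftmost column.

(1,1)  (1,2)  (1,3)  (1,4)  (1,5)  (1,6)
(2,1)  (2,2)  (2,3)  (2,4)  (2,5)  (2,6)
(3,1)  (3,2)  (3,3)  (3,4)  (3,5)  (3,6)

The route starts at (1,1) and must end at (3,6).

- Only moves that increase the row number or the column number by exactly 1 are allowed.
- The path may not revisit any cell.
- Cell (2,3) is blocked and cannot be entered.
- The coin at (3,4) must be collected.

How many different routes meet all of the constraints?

A right/down-only route from (1,1) to (3,6) makes exactly 2 down-moves and 5 right-moves in some order.
With no other constraints that would be C(7,2) = 21 routes.
Split at (3,4) and multiply the segment counts (each segment already excludes blocked cells): (1,1)→(3,4): 4; (3,4)→(3,6): 1; product = 4.
That gives 4 routes.

4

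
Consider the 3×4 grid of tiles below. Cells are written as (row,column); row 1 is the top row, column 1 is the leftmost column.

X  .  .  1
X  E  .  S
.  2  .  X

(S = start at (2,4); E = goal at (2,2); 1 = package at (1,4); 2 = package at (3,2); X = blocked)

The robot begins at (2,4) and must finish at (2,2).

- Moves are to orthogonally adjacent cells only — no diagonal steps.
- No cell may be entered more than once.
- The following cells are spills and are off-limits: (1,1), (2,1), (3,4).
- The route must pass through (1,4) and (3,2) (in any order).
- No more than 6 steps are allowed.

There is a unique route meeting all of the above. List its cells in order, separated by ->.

(2,4) -> (1,4) -> (1,3) -> (2,3) -> (3,3) -> (3,2) -> (2,2)

The budget equals the shortest possible length, so every move has to be on a shortest route through the required cells.
Route from (2,4): up to (1,4), left to (1,3), 2× down (reaching (3,3)), left to (3,2), up to (2,2) — 6 moves in all.
Check: all required cells visited; 6 ≤ 6 moves.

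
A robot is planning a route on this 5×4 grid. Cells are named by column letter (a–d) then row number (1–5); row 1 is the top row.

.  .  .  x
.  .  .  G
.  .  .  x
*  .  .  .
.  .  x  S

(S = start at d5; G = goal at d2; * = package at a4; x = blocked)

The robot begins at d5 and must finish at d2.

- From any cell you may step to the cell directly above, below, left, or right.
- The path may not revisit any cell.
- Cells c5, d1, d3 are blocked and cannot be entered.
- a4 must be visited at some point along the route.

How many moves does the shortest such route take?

9

Any route passes through a4 somewhere between d5 and d2. Summing Manhattan distances along the two legs (d5 → a4 → d2) gives a lower bound of 4 + 5 = 9 moves.
A route of 9 moves achieves this: d5 → d4 → c4 → b4 → a4 → a3 → a2 → b2 → c2 → d2.
Since 9 matches the lower bound, it is optimal.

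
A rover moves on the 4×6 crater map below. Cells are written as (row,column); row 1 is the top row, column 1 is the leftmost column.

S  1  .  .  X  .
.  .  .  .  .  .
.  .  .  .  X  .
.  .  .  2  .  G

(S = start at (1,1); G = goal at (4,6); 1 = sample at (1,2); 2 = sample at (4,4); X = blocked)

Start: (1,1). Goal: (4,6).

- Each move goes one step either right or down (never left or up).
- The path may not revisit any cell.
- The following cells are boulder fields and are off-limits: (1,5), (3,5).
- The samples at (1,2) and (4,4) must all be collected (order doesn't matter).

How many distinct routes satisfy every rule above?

10

A right/down-only route from (1,1) to (4,6) makes exactly 3 down-moves and 5 right-moves in some order.
With no other constraints that would be C(8,3) = 56 routes.
A monotone route can only reach the required cells in the order (1,2), (4,4), so split there and multiply the segment counts (each segment already excludes blocked cells): (1,1)→(1,2): 1; (1,2)→(4,4): 10; (4,4)→(4,6): 1; product = 10.
That gives 10 routes.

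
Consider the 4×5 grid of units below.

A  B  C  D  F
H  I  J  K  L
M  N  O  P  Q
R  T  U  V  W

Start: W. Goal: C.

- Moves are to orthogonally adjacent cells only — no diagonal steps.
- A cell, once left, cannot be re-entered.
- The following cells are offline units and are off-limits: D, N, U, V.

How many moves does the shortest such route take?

5

The Manhattan distance from W to C is |4−1| + |5−3| = 5, so at least 5 moves are needed.
A route of 5 moves achieves this: W → Q → L → K → J → C.
Since 5 matches the lower bound, it is optimal.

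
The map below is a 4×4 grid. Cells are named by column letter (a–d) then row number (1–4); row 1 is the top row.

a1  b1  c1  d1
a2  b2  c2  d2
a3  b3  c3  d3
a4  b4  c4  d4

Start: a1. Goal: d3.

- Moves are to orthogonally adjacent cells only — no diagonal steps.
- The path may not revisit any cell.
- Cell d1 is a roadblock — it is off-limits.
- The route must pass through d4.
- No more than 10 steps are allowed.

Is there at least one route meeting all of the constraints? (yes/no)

One route that works: a1 → a2 → a3 → a4 → b4 → c4 → d4 → d3.

yes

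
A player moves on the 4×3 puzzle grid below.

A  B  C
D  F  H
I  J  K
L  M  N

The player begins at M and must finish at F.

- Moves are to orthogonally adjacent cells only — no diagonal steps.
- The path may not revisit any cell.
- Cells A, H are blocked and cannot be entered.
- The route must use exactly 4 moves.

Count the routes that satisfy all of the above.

Need simple routes of exactly 4 moves from M to F (Manhattan distance 2, so 1 moves are spent on a detour and 1 undoing it).
Enumerating: M J I D F | M L I D F | M L I J F | M N K J F.
That gives 4 routes.

4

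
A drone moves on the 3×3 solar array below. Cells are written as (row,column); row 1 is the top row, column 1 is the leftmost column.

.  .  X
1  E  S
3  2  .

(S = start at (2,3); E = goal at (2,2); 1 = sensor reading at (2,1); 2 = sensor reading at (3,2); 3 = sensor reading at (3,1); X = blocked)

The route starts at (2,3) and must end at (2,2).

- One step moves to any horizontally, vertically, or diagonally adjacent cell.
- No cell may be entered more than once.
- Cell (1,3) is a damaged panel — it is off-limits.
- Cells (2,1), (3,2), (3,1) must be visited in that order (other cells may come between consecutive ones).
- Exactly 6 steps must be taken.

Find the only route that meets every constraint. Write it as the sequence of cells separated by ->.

(2,3) -> (1,2) -> (1,1) -> (2,1) -> (3,2) -> (3,1) -> (2,2)

The waypoints must appear in the order (2,1), (3,2), (3,1), with no cell reused.
Route from (2,3): up-left to (1,2), left to (1,1), down to (2,1), down-right to (3,2), left to (3,1), up-right to (2,2) — 6 moves in all.
Check: order respected (1 at step 3, 2 at step 4, 3 at step 5); 6 moves as required.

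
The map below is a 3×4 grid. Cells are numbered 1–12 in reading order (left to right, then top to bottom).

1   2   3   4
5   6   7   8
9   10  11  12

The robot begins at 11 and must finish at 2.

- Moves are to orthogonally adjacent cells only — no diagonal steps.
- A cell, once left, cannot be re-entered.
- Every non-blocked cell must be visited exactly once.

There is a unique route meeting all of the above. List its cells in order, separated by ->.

Need to visit all 12 open cells exactly once, starting at 11 and ending at 2.
Cell 9 has only two open neighbours (5 and 10), so the path must pass straight through it: one of those is the cell it's entered from and the other is where it exits.
Route from 11: right to 12, 2× up (reaching 4), left to 3, down to 7, left to 6, down to 10, left to 9, 2× up (reaching 1), right to 2 — 11 moves in all.
Check: all 12 open cells covered.

11 -> 12 -> 8 -> 4 -> 3 -> 7 -> 6 -> 10 -> 9 -> 5 -> 1 -> 2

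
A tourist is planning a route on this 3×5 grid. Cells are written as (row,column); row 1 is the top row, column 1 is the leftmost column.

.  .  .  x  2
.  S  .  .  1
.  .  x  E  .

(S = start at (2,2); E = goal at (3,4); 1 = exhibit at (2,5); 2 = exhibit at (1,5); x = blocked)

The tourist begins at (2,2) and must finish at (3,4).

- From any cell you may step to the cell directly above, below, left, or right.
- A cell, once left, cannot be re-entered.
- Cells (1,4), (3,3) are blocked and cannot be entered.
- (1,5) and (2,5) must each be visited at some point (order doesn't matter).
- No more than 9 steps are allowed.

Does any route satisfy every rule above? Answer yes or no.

(1,5) must be visited but has only one open neighbour ((2,5)), and it is neither the start nor the goal — the route would have to enter and leave through (2,5), re-entering it.

no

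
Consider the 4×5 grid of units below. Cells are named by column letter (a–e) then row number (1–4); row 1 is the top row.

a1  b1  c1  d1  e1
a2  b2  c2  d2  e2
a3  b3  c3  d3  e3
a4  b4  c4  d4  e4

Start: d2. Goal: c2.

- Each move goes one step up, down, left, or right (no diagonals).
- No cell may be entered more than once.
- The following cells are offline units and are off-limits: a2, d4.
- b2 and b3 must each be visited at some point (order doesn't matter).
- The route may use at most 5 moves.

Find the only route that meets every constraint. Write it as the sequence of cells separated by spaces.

The budget equals the shortest possible length, so every move has to be on a shortest route through the required cells.
Route from d2: down to d3, 2× left (reaching b3), up to b2, right to c2 — 5 moves in all.
Check: all required cells visited; 5 ≤ 5 moves.

d2 d3 c3 b3 b2 c2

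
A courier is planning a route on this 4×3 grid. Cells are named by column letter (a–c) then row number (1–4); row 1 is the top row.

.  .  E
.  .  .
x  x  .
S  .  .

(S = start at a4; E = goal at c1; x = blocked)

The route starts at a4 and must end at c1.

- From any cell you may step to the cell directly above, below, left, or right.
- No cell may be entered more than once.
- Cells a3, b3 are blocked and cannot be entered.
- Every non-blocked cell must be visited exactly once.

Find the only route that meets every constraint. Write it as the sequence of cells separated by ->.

Need to visit all 10 open cells exactly once, starting at a4 and ending at c1.
Route from a4: 2× right (reaching c4), 2× up (reaching c2), 2× left (reaching a2), up to a1, 2× right (reaching c1) — 9 moves in all.
Check: all 10 open cells covered.

a4 -> b4 -> c4 -> c3 -> c2 -> b2 -> a2 -> a1 -> b1 -> c1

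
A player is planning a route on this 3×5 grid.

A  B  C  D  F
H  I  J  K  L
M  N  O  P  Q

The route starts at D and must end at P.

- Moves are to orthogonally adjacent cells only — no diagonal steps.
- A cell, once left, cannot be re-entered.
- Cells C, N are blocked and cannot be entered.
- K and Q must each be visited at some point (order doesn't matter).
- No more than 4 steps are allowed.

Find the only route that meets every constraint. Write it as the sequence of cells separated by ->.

D -> K -> L -> Q -> P

The budget equals the shortest possible length, so every move has to be on a shortest route through the required cells.
Route from D: down to K, right to L, down to Q, left to P — 4 moves in all.
Check: all required cells visited; 4 ≤ 4 moves.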